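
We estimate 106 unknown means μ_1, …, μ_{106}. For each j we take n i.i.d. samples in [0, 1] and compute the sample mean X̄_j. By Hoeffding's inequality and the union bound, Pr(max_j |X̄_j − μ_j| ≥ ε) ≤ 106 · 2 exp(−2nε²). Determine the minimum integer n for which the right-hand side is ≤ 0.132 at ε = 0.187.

Need 2·106·exp(−2nε²) ≤ 0.132, i.e. exp(−2nε²) ≤ 0.132/212.
So 2nε² ≥ ln(212/0.132) = 7.381540.
Hence n ≥ 7.381540/(2·0.187²) = 105.544.
The smallest integer n is 106.

106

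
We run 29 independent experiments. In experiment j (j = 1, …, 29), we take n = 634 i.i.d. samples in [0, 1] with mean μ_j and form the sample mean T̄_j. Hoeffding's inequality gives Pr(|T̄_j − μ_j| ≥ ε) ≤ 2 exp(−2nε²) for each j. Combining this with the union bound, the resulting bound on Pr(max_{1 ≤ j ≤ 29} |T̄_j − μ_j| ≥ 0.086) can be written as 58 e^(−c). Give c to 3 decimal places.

Union bound over the 29 events: Pr(max_{1 ≤ j ≤ 29} |T̄_j − μ_j| ≥ 0.086) ≤ 29·2·exp(−2nε²) = 58 exp(−2·634·0.086²).
So c = 2·634·0.086² = 9.3781.

9.378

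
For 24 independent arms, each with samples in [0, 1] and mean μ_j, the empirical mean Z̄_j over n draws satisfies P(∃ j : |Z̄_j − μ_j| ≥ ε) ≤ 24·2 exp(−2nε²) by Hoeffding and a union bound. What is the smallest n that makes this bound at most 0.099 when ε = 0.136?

Need 2·24·exp(−2nε²) ≤ 0.099, i.e. exp(−2nε²) ≤ 0.099/48.
So 2nε² ≥ ln(48/0.099) = 6.183836.
Hence n ≥ 6.183836/(2·0.136²) = 167.167.
The smallest integer n is 168.

168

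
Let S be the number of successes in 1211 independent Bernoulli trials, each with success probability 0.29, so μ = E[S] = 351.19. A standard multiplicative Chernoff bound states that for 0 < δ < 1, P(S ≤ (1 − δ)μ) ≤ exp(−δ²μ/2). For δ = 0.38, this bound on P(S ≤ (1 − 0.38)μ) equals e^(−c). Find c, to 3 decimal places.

c = δ²μ/2 = 0.38²·351.19/2 = 25.3559.

25.356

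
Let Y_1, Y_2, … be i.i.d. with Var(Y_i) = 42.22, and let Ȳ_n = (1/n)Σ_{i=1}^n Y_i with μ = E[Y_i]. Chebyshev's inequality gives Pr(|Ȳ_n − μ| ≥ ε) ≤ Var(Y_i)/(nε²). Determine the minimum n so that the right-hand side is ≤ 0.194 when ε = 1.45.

104

Require 42.22/(n·1.45²) ≤ 0.194, i.e. n ≥ 42.22/(0.194·1.45²) = 103.510.
The smallest integer n is 104.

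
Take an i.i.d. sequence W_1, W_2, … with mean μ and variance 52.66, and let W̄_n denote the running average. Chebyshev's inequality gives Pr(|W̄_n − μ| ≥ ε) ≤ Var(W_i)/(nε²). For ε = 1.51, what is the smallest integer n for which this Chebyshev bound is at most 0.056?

Require 52.66/(n·1.51²) ≤ 0.056, i.e. n ≥ 52.66/(0.056·1.51²) = 412.419.
The smallest integer n is 413.

413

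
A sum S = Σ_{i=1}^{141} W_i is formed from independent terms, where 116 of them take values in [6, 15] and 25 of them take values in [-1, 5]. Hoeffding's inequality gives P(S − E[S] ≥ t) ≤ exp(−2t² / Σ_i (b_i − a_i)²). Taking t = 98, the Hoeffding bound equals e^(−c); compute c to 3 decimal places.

1.866

Σ(b_i − a_i)² = 116·9² + 25·6² = 10296.
c = 2t² / 10296 = 2·98² / 10296 = 1.8656.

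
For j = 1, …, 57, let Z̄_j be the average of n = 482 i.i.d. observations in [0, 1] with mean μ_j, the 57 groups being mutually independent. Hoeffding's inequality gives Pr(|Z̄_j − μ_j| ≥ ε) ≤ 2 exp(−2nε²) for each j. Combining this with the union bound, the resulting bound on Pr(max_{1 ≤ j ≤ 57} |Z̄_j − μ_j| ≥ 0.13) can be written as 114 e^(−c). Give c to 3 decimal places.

16.292

Union bound over the 57 events: Pr(max_{1 ≤ j ≤ 57} |Z̄_j − μ_j| ≥ 0.13) ≤ 57·2·exp(−2nε²) = 114 exp(−2·482·0.13²).
So c = 2·482·0.13² = 16.2916.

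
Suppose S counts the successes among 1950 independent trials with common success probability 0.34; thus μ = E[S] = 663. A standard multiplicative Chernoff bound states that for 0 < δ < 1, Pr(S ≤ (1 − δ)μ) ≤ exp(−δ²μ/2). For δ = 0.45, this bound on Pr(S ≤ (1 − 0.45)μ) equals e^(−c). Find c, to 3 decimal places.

67.129

c = δ²μ/2 = 0.45²·663/2 = 67.1287.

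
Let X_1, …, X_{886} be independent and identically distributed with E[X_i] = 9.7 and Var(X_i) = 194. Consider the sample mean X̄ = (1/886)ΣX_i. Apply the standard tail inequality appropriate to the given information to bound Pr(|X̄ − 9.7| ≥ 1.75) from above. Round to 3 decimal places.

0.071

With mean and variance of each term known, Chebyshev's inequality bounds the deviation of the sum (or sample mean).
Var(X̄) = Var(X_i)/n = 194/886 = 0.21896.
Chebyshev: Pr(|X̄ − 9.7| ≥ 1.75) ≤ Var(X̄)/(1.75)² = 194/(886·1.75²) = 0.0715.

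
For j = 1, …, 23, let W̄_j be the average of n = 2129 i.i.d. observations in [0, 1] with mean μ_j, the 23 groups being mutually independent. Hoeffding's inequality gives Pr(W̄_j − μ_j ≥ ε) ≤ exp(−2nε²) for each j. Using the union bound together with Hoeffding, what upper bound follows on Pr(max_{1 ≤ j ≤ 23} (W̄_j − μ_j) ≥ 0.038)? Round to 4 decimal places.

Per-experiment Hoeffding bound: exp(−2·2129·0.038²) = exp(−6.14855) = 0.0021366.
Union bound over 23 events: 23·0.0021366 = 0.04914.

0.0491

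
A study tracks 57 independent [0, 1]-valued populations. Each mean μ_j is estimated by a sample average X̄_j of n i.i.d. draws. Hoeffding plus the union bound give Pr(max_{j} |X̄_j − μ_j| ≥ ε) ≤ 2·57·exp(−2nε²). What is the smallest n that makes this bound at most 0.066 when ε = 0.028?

4755

Need 2·57·exp(−2nε²) ≤ 0.066, i.e. exp(−2nε²) ≤ 0.066/114.
So 2nε² ≥ ln(114/0.066) = 7.454299.
Hence n ≥ 7.454299/(2·0.028²) = 4754.017.
The smallest integer n is 4755.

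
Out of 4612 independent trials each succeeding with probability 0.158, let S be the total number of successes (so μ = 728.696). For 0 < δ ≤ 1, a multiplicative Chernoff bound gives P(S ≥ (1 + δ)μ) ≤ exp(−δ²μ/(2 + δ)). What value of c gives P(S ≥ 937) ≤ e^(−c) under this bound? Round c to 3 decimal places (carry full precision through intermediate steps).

26.050

Write 937 = (1 + δ)μ, so δ = 937/728.696 − 1 = 0.2858586…
Then the exponent is δ²μ/(2 + δ) = (937 − μ)² / (μ·(2 + δ)) = 26.049505.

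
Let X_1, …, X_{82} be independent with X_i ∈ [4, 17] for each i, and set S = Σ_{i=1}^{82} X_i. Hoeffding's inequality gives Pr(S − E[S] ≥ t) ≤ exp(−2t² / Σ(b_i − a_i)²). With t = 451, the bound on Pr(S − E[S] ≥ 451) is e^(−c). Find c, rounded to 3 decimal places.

29.355

Σ(b_i − a_i)² = 82·(13)² = 13858.
c = 2t²/13858 = 2·451²/13858 = 29.3550.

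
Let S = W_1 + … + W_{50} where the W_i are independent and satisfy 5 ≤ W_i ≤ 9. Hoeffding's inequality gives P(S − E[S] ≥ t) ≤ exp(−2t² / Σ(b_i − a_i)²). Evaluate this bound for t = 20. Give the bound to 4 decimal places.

0.3679

Σ(b_i − a_i)² = 50·(4)² = 800.
Exponent = 2·20²/800 = 1.0000.
Bound = exp(−1.0000) = 0.36788.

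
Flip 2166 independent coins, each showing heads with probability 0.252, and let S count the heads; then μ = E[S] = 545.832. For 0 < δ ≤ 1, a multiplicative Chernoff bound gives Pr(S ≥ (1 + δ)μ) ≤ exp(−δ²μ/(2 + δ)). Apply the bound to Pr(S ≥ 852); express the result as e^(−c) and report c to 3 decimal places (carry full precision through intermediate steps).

Write 852 = (1 + δ)μ, so δ = 852/545.832 − 1 = 0.5609198…
Then the exponent is δ²μ/(2 + δ) = (852 − μ)² / (μ·(2 + δ)) = 67.060165.

67.060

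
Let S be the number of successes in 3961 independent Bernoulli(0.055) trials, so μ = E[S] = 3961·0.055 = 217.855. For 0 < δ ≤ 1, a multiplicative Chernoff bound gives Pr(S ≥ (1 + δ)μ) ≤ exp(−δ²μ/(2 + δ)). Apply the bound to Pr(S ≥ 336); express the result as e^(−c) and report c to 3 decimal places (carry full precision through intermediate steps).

Write 336 = (1 + δ)μ, so δ = 336/217.855 − 1 = 0.5423103…
Then the exponent is δ²μ/(2 + δ) = (336 − μ)² / (μ·(2 + δ)) = 25.201977.

25.202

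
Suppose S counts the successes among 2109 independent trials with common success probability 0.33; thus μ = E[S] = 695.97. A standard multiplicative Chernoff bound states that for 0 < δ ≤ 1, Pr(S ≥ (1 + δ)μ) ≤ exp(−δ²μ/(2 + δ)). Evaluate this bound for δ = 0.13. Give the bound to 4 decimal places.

Exponent = δ²μ/(2 + δ) = 0.13²·695.97/2.13 = 5.5220.
Bound = exp(−5.5220) = 0.00400.

0.0040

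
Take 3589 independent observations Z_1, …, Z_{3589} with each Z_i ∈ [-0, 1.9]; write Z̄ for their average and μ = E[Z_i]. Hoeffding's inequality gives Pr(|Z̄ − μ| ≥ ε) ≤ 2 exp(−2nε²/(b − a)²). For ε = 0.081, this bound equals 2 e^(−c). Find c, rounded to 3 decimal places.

c = 2nε²/(b − a)² = 2·3589·0.081² / 1.9² = 13.0457.

13.046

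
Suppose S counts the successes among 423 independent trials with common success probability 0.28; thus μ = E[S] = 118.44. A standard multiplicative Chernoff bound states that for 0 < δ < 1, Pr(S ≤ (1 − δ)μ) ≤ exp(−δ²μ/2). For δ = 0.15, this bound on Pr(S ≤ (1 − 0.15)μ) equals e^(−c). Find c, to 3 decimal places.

1.332

c = δ²μ/2 = 0.15²·118.44/2 = 1.3324.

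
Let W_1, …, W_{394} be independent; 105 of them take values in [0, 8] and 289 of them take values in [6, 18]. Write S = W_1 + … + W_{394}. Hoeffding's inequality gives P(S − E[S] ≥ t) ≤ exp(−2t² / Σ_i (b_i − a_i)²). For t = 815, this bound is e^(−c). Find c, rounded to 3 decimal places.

Σ(b_i − a_i)² = 105·8² + 289·12² = 48336.
c = 2t² / 48336 = 2·815² / 48336 = 27.4837.

27.484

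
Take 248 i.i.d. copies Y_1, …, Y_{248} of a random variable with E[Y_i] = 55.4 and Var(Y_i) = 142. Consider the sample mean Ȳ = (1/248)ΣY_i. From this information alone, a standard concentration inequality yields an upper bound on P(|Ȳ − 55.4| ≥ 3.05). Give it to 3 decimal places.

With mean and variance of each term known, Chebyshev's inequality bounds the deviation of the sum (or sample mean).
Var(Ȳ) = Var(Y_i)/n = 142/248 = 0.57258.
Chebyshev: P(|Ȳ − 55.4| ≥ 3.05) ≤ Var(Ȳ)/(3.05)² = 142/(248·3.05²) = 0.0616.

0.062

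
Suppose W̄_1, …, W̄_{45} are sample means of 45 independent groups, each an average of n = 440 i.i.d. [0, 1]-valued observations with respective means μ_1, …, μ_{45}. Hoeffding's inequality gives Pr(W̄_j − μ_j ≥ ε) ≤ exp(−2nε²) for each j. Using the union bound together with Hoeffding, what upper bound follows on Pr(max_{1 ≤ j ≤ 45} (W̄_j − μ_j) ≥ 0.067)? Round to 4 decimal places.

Per-experiment Hoeffding bound: exp(−2·440·0.067²) = exp(−3.95032) = 0.019249.
Union bound over 45 events: 45·0.019249 = 0.86618.

0.8662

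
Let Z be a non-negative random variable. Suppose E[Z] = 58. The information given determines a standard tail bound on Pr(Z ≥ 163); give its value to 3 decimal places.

0.356

Only the mean of a non-negative variable is known, so Markov's inequality is the applicable tail bound.
Markov's inequality: for a non-negative random variable, Pr(Z ≥ a) ≤ E[Z]/a.
Here E[Z] = 58 and a = 163, so the bound is 58/163 = 0.3558.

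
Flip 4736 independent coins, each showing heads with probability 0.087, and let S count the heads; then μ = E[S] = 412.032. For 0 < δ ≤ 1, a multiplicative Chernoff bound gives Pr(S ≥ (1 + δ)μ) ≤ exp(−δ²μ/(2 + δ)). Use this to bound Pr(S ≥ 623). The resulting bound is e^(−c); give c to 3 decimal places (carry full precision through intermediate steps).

Write 623 = (1 + δ)μ, so δ = 623/412.032 − 1 = 0.5120185…
Then the exponent is δ²μ/(2 + δ) = (623 − μ)² / (μ·(2 + δ)) = 43.001083.

43.001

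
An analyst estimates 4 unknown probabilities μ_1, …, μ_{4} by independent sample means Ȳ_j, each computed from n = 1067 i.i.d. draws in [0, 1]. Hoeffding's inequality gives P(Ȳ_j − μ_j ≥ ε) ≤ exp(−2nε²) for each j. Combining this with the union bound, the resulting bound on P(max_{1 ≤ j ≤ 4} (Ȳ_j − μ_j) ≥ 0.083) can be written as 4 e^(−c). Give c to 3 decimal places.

Union bound over the 4 events: P(max_{1 ≤ j ≤ 4} (Ȳ_j − μ_j) ≥ 0.083) ≤ 4·exp(−2nε²) = 4 exp(−2·1067·0.083²).
So c = 2·1067·0.083² = 14.7011.

14.701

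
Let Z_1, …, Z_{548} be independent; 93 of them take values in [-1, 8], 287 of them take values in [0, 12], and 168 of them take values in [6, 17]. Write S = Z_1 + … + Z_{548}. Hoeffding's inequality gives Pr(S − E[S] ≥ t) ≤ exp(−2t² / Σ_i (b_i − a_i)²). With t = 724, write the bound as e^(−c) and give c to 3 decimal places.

Σ(b_i − a_i)² = 93·9² + 287·12² + 168·11² = 69189.
c = 2t² / 69189 = 2·724² / 69189 = 15.1520.

15.152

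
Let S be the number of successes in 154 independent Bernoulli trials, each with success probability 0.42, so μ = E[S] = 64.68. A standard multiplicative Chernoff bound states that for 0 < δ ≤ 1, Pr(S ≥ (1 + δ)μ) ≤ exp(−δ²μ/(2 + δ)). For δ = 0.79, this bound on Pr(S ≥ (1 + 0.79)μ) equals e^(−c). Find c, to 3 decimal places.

c = δ²μ/(2 + δ) = 0.79²·64.68/(2 + 0.79) = 14.4684.

14.468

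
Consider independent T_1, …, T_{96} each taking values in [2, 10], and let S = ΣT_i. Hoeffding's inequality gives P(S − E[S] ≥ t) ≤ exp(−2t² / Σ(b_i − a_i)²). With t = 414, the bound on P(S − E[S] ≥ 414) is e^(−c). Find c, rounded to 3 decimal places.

55.793

Σ(b_i − a_i)² = 96·(8)² = 6144.
c = 2t²/6144 = 2·414²/6144 = 55.7930.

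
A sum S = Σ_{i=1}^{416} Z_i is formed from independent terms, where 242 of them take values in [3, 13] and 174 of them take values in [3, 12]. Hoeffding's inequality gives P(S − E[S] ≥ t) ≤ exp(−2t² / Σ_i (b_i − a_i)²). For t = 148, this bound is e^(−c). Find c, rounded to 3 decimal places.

Σ(b_i − a_i)² = 242·10² + 174·9² = 38294.
c = 2t² / 38294 = 2·148² / 38294 = 1.1440.

1.144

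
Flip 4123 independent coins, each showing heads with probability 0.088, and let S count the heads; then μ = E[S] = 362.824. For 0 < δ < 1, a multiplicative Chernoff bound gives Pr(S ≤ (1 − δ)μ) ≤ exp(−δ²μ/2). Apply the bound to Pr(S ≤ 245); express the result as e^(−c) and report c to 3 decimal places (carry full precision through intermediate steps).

Write 245 = (1 − δ)μ, so δ = 1 − 245/362.824 = 0.3247415…
Then the exponent is δ²μ/2 = (μ − 245)²/(2μ) = 19.131170.

19.131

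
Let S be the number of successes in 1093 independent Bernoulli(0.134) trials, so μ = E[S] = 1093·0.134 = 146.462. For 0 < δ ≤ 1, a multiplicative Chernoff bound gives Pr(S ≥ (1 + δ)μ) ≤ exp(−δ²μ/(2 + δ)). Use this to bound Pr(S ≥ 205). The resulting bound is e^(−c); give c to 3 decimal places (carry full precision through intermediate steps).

9.750

Write 205 = (1 + δ)μ, so δ = 205/146.462 − 1 = 0.3996805…
Then the exponent is δ²μ/(2 + δ) = (205 − μ)² / (μ·(2 + δ)) = 9.749838.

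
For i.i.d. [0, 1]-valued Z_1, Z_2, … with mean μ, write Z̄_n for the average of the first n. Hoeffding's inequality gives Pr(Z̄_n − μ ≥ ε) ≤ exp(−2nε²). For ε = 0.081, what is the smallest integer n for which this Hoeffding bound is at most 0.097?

178

Require exp(−2nε²) ≤ 0.097, i.e. 2nε² ≥ ln(1/0.097) = 2.333044.
So n ≥ 2.333044 / (2·0.081²) = 177.796.
The smallest integer n is 178.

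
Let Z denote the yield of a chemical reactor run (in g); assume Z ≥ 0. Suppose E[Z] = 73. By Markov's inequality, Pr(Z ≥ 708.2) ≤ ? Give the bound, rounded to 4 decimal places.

Markov's inequality: for a non-negative random variable, Pr(Z ≥ a) ≤ E[Z]/a.
Here E[Z] = 73 and a = 708.2, so the bound is 73/708.2 = 0.1031.

0.1031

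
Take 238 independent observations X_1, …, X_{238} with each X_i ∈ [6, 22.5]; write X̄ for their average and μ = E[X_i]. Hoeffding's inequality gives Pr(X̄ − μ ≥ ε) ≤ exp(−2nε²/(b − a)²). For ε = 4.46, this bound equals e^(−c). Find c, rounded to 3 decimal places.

34.778

c = 2nε²/(b − a)² = 2·238·4.46² / 16.5² = 34.7783.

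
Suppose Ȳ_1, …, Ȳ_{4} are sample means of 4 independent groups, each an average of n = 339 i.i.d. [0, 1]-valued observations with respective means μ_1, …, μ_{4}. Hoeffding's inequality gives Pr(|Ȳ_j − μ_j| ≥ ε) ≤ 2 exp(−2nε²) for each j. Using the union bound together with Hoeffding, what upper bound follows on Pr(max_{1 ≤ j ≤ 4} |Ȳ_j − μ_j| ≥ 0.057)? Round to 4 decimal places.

Per-experiment Hoeffding bound: 2·exp(−2·339·0.057²) = 2·exp(−2.20282) = 0.22098.
Union bound over 4 events: 4·0.22098 = 0.88393.

0.8839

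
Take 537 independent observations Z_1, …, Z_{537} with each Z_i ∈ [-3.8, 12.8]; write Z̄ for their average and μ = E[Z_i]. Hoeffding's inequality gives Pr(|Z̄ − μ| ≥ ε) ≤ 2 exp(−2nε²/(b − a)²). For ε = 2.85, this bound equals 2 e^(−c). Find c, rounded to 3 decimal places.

c = 2nε²/(b − a)² = 2·537·2.85² / 16.6² = 31.6576.

31.658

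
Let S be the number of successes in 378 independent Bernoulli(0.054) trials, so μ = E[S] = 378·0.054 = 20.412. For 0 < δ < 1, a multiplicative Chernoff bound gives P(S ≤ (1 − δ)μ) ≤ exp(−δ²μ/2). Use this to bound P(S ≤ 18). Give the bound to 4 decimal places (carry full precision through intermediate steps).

0.8672

Write 18 = (1 − δ)μ, so δ = 1 − 18/20.412 = 0.1181658…
Then the exponent is δ²μ/2 = (μ − 18)²/(2μ) = 0.142508.
Bound = exp(−0.142508) = 0.86718.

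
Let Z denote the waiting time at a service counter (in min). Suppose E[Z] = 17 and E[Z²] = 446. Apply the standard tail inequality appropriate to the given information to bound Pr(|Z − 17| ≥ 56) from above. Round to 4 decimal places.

The first two moments determine the variance, so Chebyshev's inequality is the sharpest standard bound available.
Var(Z) = E[Z²] − (E[Z])² = 446 − 289 = 157.
Chebyshev's inequality: Pr(|Z − μ| ≥ t) ≤ Var(Z)/t² = 157/3136 = 0.0501.

0.0501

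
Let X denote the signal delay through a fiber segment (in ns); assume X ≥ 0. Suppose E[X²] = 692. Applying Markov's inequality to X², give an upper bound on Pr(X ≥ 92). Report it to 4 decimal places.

0.0818

Since X ≥ 0, the event {X ≥ 92} is the same as {X² ≥ 8464}.
Markov's inequality applied to X² gives Pr(X² ≥ 8464) ≤ E[X²]/8464 = 692/8464 = 0.0818.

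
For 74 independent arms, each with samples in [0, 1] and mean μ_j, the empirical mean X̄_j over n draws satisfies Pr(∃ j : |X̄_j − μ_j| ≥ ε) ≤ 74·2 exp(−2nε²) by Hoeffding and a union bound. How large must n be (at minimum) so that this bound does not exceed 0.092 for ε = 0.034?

3194

Need 2·74·exp(−2nε²) ≤ 0.092, i.e. exp(−2nε²) ≤ 0.092/148.
So 2nε² ≥ ln(148/0.092) = 7.383179.
Hence n ≥ 7.383179/(2·0.034²) = 3193.417.
The smallest integer n is 3194.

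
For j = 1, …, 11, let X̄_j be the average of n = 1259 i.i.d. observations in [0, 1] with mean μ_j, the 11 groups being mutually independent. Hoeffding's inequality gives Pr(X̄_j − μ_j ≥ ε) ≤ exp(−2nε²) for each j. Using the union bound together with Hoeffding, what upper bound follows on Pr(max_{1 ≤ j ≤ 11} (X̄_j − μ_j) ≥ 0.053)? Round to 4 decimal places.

0.0093

Per-experiment Hoeffding bound: exp(−2·1259·0.053²) = exp(−7.07306) = 0.00084763.
Union bound over 11 events: 11·0.00084763 = 0.00932.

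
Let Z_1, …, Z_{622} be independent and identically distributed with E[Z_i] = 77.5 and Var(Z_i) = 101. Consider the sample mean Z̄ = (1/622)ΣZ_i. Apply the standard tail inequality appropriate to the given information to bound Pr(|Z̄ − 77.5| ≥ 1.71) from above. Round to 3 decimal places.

With mean and variance of each term known, Chebyshev's inequality bounds the deviation of the sum (or sample mean).
Var(Z̄) = Var(Z_i)/n = 101/622 = 0.16238.
Chebyshev: Pr(|Z̄ − 77.5| ≥ 1.71) ≤ Var(Z̄)/(1.71)² = 101/(622·1.71²) = 0.0555.

0.056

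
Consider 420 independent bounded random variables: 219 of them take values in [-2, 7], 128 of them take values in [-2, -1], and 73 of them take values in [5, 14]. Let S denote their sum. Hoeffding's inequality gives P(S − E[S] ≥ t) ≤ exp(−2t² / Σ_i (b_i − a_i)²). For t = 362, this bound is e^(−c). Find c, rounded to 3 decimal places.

11.021

Σ(b_i − a_i)² = 219·9² + 128·1² + 73·9² = 23780.
c = 2t² / 23780 = 2·362² / 23780 = 11.0214.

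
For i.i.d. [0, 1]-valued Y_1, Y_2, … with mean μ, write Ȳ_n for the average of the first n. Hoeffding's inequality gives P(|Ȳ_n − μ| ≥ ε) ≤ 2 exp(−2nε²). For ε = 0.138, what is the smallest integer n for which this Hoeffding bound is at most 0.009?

Require 2·exp(−2nε²) ≤ 0.009, i.e. 2nε² ≥ ln(2/0.009) = 5.403678.
So n ≥ 5.403678 / (2·0.138²) = 141.874.
The smallest integer n is 142.

142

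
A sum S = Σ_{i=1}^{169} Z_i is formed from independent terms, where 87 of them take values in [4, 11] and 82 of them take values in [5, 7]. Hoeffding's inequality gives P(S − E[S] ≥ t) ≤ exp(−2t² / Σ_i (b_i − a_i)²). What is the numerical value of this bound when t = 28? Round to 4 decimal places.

Σ(b_i − a_i)² = 87·7² + 82·2² = 4591.
Exponent = 2·28² / 4591 = 0.34154.
Bound = exp(−0.34154) = 0.71068.

0.7107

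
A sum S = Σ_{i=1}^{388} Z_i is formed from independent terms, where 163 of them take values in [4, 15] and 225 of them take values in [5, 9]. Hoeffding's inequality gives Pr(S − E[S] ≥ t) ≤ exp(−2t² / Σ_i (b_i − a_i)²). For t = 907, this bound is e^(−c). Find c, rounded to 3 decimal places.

Σ(b_i − a_i)² = 163·11² + 225·4² = 23323.
c = 2t² / 23323 = 2·907² / 23323 = 70.5440.

70.544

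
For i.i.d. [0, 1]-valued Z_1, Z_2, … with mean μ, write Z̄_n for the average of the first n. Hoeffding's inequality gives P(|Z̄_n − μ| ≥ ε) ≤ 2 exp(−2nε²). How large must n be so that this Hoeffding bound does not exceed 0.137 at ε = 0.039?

Require 2·exp(−2nε²) ≤ 0.137, i.e. 2nε² ≥ ln(2/0.137) = 2.680922.
So n ≥ 2.680922 / (2·0.039²) = 881.302.
The smallest integer n is 882.

882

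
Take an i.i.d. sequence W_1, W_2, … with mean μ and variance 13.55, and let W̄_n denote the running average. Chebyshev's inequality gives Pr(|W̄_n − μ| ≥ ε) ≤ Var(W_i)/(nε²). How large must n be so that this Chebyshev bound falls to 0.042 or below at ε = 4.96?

Require 13.55/(n·4.96²) ≤ 0.042, i.e. n ≥ 13.55/(0.042·4.96²) = 13.114.
The smallest integer n is 14.

14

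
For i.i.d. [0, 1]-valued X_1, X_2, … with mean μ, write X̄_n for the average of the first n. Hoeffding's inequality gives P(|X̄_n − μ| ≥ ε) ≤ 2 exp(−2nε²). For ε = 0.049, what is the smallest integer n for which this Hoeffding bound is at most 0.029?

882

Require 2·exp(−2nε²) ≤ 0.029, i.e. 2nε² ≥ ln(2/0.029) = 4.233607.
So n ≥ 4.233607 / (2·0.049²) = 881.634.
The smallest integer n is 882.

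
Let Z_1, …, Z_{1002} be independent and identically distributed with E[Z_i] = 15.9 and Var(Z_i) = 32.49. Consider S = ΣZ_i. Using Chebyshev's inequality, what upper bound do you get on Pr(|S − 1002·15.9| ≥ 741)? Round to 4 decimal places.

Var(S) = n·Var(Z_i) = 1002·32.49 = 32554.98.
Chebyshev: Pr(|S − 1002·15.9| ≥ 741) ≤ Var(S)/741² = 32554.98/549081 = 0.0593.

0.0593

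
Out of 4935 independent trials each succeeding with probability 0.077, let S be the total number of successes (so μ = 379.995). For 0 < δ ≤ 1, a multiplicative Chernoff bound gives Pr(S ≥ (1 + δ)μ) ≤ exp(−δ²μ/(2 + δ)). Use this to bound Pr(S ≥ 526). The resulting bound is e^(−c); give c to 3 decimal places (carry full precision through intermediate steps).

23.529

Write 526 = (1 + δ)μ, so δ = 526/379.995 − 1 = 0.3842287…
Then the exponent is δ²μ/(2 + δ) = (526 − μ)² / (μ·(2 + δ)) = 23.529335.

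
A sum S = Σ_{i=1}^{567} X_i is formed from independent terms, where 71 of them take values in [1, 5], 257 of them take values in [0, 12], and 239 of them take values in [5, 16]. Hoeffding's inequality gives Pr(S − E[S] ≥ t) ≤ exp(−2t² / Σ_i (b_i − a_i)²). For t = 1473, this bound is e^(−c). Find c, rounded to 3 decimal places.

Σ(b_i − a_i)² = 71·4² + 257·12² + 239·11² = 67063.
c = 2t² / 67063 = 2·1473² / 67063 = 64.7072.

64.707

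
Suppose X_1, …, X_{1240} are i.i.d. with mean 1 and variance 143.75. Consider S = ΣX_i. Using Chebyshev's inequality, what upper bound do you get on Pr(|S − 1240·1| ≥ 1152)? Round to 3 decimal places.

0.134

Var(S) = n·Var(X_i) = 1240·143.75 = 178250.
Chebyshev: Pr(|S − 1240·1| ≥ 1152) ≤ Var(S)/1152² = 178250/1327104 = 0.1343.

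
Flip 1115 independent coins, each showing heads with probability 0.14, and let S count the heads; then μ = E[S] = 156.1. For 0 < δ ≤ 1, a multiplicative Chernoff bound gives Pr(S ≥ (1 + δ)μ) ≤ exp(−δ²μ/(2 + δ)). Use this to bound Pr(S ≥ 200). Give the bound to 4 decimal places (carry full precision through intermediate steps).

0.0045

Write 200 = (1 + δ)μ, so δ = 200/156.1 − 1 = 0.28123…
Then the exponent is δ²μ/(2 + δ) = (200 − μ)² / (μ·(2 + δ)) = 5.411991.
Bound = exp(−5.411991) = 0.00446.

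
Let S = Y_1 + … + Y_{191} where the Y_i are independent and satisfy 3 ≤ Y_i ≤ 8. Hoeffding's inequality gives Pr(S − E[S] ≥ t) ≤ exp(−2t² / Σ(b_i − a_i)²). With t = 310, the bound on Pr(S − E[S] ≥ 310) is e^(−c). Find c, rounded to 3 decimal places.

40.251

Σ(b_i − a_i)² = 191·(5)² = 4775.
c = 2t²/4775 = 2·310²/4775 = 40.2513.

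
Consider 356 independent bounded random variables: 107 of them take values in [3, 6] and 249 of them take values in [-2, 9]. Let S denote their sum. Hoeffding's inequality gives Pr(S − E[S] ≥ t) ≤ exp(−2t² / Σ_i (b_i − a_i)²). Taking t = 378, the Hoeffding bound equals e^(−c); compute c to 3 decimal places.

9.191

Σ(b_i − a_i)² = 107·3² + 249·11² = 31092.
c = 2t² / 31092 = 2·378² / 31092 = 9.1910.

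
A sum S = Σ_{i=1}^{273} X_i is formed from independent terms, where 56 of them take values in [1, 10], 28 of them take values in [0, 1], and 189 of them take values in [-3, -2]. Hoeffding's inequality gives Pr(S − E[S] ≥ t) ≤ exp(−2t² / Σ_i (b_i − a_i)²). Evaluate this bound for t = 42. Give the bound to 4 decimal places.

0.4760

Σ(b_i − a_i)² = 56·9² + 28·1² + 189·1² = 4753.
Exponent = 2·42² / 4753 = 0.74227.
Bound = exp(−0.74227) = 0.47603.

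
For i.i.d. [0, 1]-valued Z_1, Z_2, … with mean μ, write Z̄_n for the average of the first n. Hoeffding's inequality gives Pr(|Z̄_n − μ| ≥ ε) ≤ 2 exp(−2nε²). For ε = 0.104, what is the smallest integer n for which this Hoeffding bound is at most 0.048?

173

Require 2·exp(−2nε²) ≤ 0.048, i.e. 2nε² ≥ ln(2/0.048) = 3.729701.
So n ≥ 3.729701 / (2·0.104²) = 172.416.
The smallest integer n is 173.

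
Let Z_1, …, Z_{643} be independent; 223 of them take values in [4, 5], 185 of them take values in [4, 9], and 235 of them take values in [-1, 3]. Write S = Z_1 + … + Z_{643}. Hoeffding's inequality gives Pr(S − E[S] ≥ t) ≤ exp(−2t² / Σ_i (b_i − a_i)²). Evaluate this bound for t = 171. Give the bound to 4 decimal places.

0.0011

Σ(b_i − a_i)² = 223·1² + 185·5² + 235·4² = 8608.
Exponent = 2·171² / 8608 = 6.79391.
Bound = exp(−6.79391) = 0.00112.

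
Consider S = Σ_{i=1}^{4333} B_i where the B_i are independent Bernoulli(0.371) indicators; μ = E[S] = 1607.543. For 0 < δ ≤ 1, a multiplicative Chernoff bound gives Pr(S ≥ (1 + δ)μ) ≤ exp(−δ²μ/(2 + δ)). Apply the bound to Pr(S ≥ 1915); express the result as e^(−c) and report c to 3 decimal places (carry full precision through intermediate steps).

26.836

Write 1915 = (1 + δ)μ, so δ = 1915/1607.543 − 1 = 0.191259…
Then the exponent is δ²μ/(2 + δ) = (1915 − μ)² / (μ·(2 + δ)) = 26.835672.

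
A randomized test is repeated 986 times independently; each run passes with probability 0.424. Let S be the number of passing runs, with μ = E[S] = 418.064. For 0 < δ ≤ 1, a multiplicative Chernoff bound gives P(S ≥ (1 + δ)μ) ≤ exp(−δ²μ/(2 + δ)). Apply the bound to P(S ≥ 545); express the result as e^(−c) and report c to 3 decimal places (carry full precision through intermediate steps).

16.731

Write 545 = (1 + δ)μ, so δ = 545/418.064 − 1 = 0.3036282…
Then the exponent is δ²μ/(2 + δ) = (545 − μ)² / (μ·(2 + δ)) = 16.730714.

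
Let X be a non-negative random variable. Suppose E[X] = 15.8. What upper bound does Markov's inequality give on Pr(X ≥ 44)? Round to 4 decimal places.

0.3591

Markov's inequality: for a non-negative random variable, Pr(X ≥ a) ≤ E[X]/a.
Here E[X] = 15.8 and a = 44, so the bound is 15.8/44 = 0.3591.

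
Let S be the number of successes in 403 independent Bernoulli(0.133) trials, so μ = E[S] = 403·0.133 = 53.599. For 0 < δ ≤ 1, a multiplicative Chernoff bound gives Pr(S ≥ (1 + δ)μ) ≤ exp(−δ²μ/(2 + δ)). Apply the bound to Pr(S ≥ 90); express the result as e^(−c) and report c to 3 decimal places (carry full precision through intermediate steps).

Write 90 = (1 + δ)μ, so δ = 90/53.599 − 1 = 0.6791358…
Then the exponent is δ²μ/(2 + δ) = (90 − μ)² / (μ·(2 + δ)) = 9.227312.

9.227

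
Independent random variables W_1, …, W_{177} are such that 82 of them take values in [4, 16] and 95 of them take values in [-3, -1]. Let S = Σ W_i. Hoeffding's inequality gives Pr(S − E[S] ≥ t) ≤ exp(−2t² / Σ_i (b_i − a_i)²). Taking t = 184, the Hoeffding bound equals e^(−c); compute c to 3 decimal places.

Σ(b_i − a_i)² = 82·12² + 95·2² = 12188.
c = 2t² / 12188 = 2·184² / 12188 = 5.5556.

5.556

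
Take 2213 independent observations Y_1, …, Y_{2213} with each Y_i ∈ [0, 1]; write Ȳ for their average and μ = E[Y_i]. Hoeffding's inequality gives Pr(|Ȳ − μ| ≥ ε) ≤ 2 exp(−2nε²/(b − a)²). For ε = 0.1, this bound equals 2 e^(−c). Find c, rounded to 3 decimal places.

c = 2nε²/(b − a)² = 2·2213·0.1² / 1² = 44.2600.

44.260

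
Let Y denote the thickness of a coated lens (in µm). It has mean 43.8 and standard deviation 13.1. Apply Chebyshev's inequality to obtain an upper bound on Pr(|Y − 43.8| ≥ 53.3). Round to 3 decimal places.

0.060

Chebyshev: Pr(|Y − μ| ≥ t) ≤ Var(Y)/t².
Var(Y) = σ² = 13.1² = 171.61.
Bound = 171.61 / 2840.89 = 0.0604.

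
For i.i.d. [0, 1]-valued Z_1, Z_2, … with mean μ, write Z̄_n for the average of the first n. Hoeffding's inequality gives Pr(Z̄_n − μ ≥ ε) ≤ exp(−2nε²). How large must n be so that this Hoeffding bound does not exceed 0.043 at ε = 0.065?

373

Require exp(−2nε²) ≤ 0.043, i.e. 2nε² ≥ ln(1/0.043) = 3.146555.
So n ≥ 3.146555 / (2·0.065²) = 372.373.
The smallest integer n is 373.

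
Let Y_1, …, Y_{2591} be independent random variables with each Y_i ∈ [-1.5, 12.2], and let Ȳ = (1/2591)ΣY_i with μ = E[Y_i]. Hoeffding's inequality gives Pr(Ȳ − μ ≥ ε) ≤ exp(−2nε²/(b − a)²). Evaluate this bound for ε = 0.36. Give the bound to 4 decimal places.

Exponent: 2nε²/(b − a)² = 2·2591·0.36² / 13.7² = 3.57817.
Bound = exp(−3.57817) = 0.02793.

0.0279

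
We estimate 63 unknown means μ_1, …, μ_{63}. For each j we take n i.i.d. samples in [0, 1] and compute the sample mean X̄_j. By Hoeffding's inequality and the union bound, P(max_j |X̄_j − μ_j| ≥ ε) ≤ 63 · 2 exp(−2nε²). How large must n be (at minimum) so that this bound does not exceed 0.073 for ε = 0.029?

4432

Need 2·63·exp(−2nε²) ≤ 0.073, i.e. exp(−2nε²) ≤ 0.073/126.
So 2nε² ≥ ln(126/0.073) = 7.453578.
Hence n ≥ 7.453578/(2·0.029²) = 4431.378.
The smallest integer n is 4432.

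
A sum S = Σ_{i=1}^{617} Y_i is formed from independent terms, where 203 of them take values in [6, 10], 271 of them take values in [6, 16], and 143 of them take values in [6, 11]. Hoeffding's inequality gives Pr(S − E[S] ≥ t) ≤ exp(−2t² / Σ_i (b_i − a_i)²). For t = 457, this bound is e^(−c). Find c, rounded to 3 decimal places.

Σ(b_i − a_i)² = 203·4² + 271·10² + 143·5² = 33923.
c = 2t² / 33923 = 2·457² / 33923 = 12.3131.

12.313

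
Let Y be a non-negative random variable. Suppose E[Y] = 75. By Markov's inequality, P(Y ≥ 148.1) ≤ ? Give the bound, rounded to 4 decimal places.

0.5064

Markov's inequality: for a non-negative random variable, P(Y ≥ a) ≤ E[Y]/a.
Here E[Y] = 75 and a = 148.1, so the bound is 75/148.1 = 0.5064.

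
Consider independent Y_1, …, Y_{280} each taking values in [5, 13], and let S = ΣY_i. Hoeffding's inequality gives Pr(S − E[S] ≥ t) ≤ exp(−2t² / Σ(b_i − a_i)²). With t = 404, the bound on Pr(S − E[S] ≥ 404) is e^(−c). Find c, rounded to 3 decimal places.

Σ(b_i − a_i)² = 280·(8)² = 17920.
c = 2t²/17920 = 2·404²/17920 = 18.2161.

18.216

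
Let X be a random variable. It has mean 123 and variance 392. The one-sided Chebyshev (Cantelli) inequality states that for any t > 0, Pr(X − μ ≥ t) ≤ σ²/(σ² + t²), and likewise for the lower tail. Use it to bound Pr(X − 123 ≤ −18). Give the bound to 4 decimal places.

Here σ² = 392 and t = 18, so σ² + t² = 716.
Cantelli's bound: 392/716 = 0.5475.

0.5475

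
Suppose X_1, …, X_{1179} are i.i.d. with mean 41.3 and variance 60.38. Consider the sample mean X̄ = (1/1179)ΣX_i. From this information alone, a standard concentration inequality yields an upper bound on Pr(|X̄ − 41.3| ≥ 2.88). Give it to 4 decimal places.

With mean and variance of each term known, Chebyshev's inequality bounds the deviation of the sum (or sample mean).
Var(X̄) = Var(X_i)/n = 60.38/1179 = 0.051213.
Chebyshev: Pr(|X̄ − 41.3| ≥ 2.88) ≤ Var(X̄)/(2.88)² = 60.38/(1179·2.88²) = 0.0062.

0.0062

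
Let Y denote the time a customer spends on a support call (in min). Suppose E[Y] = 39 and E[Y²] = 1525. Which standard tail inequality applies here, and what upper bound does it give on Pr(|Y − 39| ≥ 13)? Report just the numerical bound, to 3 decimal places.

The first two moments determine the variance, so Chebyshev's inequality is the sharpest standard bound available.
Var(Y) = E[Y²] − (E[Y])² = 1525 − 1521 = 4.
Chebyshev's inequality: Pr(|Y − μ| ≥ t) ≤ Var(Y)/t² = 4/169 = 0.0237.

0.024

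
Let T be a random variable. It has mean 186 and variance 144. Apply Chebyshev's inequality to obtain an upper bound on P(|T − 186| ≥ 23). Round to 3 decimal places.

0.272

Chebyshev: P(|T − μ| ≥ t) ≤ Var(T)/t².
Bound = 144 / 529 = 0.2722.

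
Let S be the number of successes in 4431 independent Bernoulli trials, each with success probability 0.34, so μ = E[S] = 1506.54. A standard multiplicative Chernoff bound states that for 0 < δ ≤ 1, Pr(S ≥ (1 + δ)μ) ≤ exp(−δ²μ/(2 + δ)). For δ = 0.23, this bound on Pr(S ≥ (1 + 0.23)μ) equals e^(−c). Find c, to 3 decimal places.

35.738

c = δ²μ/(2 + δ) = 0.23²·1506.54/(2 + 0.23) = 35.7381.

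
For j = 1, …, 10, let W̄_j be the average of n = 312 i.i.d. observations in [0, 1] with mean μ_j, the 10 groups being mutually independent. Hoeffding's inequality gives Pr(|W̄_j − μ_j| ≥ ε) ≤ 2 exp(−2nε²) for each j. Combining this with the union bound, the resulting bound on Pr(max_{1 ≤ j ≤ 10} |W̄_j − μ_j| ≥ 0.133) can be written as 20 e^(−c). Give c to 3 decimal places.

11.038

Union bound over the 10 events: Pr(max_{1 ≤ j ≤ 10} |W̄_j − μ_j| ≥ 0.133) ≤ 10·2·exp(−2nε²) = 20 exp(−2·312·0.133²).
So c = 2·312·0.133² = 11.0379.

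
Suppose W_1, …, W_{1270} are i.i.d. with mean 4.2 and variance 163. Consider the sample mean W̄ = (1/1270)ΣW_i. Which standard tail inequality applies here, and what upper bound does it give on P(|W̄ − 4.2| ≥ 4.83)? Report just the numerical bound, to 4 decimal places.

With mean and variance of each term known, Chebyshev's inequality bounds the deviation of the sum (or sample mean).
Var(W̄) = Var(W_i)/n = 163/1270 = 0.12835.
Chebyshev: P(|W̄ − 4.2| ≥ 4.83) ≤ Var(W̄)/(4.83)² = 163/(1270·4.83²) = 0.0055.

0.0055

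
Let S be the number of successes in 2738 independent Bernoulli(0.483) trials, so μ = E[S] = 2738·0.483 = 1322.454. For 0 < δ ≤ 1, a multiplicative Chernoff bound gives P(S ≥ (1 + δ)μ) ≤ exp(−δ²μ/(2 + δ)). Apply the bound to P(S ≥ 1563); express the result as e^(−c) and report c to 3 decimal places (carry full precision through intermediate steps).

Write 1563 = (1 + δ)μ, so δ = 1563/1322.454 − 1 = 0.1818937…
Then the exponent is δ²μ/(2 + δ) = (1563 − μ)² / (μ·(2 + δ)) = 20.053128.

20.053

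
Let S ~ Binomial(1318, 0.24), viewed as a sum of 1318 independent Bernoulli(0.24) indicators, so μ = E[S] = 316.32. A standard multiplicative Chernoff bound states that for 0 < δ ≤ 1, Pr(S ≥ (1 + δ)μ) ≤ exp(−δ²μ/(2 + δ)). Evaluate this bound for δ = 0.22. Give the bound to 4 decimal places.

0.0010

Exponent = δ²μ/(2 + δ) = 0.22²·316.32/2.22 = 6.8963.
Bound = exp(−6.8963) = 0.00101.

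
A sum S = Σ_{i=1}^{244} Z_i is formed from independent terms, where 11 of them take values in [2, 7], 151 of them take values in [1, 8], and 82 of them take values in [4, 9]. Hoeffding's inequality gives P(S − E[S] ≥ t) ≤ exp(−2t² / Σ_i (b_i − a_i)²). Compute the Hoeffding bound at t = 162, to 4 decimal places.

0.0045

Σ(b_i − a_i)² = 11·5² + 151·7² + 82·5² = 9724.
Exponent = 2·162² / 9724 = 5.39778.
Bound = exp(−5.39778) = 0.00453.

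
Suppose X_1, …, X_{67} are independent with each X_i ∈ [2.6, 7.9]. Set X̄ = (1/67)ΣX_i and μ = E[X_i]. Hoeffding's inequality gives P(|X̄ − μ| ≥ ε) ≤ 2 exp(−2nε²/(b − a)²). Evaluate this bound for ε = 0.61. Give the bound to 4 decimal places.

Exponent: 2nε²/(b − a)² = 2·67·0.61² / 5.3² = 1.77506.
Bound = 2·exp(−1.77506) = 0.33895.

0.3389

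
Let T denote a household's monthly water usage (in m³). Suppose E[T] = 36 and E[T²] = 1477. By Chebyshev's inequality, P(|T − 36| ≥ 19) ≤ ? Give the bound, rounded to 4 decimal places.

0.5014

Var(T) = E[T²] − (E[T])² = 1477 − 1296 = 181.
Chebyshev's inequality: P(|T − μ| ≥ t) ≤ Var(T)/t² = 181/361 = 0.5014.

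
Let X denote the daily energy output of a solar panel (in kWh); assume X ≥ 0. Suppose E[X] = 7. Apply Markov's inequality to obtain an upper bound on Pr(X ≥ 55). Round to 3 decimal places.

0.127

Markov's inequality: for a non-negative random variable, Pr(X ≥ a) ≤ E[X]/a.
Here E[X] = 7 and a = 55, so the bound is 7/55 = 0.1273.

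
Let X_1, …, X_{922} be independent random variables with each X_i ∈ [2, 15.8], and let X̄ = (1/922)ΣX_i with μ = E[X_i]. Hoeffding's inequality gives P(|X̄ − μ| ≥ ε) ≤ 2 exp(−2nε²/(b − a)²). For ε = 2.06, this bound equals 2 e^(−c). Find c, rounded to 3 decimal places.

41.090

c = 2nε²/(b − a)² = 2·922·2.06² / 13.8² = 41.0901.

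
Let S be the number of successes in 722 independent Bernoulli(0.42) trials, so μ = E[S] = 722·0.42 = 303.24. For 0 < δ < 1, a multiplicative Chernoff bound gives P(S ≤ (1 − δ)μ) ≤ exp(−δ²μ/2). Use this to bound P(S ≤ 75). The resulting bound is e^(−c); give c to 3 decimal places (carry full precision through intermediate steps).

Write 75 = (1 − δ)μ, so δ = 1 − 75/303.24 = 0.7526712…
Then the exponent is δ²μ/2 = (μ − 75)²/(2μ) = 85.894832.

85.895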